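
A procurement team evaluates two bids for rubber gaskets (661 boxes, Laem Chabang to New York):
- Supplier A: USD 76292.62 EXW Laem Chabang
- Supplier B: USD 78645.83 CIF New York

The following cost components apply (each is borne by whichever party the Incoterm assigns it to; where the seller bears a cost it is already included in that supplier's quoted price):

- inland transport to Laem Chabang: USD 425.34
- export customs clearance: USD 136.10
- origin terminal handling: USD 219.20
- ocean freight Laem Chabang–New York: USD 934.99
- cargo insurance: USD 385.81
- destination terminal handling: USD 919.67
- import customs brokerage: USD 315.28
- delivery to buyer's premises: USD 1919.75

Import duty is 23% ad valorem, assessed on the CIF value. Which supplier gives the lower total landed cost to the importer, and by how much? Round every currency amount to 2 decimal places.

Supplier A is cheaper by USD 309.68

Supplier A (EXW):
CIF value = EXW price + inland to port + export clearance + origin terminal + freight + insurance = 76292.62 + 425.34 + 136.10 + 219.20 + 934.99 + 385.81 = 78394.06
Import duty = 78394.06 × 23% = 18030.63
Buyer bears (A): 425.34 + 136.10 + 219.20 + 934.99 + 385.81 + 919.67 + 315.28 + 1919.75 = 5256.14
Landed cost (A) = invoice 76292.62 + 5256.14 + duty 18030.63 = 99579.39
Supplier B (CIF):
The CIF price already equals the CIF value: 78645.83
Import duty = 78645.83 × 23% = 18088.54
Buyer bears (B): 919.67 + 315.28 + 1919.75 = 3154.70
Landed cost (B) = invoice 78645.83 + 3154.70 + duty 18088.54 = 99889.07
Difference = |99579.39 − 99889.07| = 309.68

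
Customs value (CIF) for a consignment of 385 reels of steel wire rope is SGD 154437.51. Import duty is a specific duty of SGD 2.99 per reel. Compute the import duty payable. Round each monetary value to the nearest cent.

Import duty = 385 × 2.99 = 1151.15

Import duty: SGD 1151.15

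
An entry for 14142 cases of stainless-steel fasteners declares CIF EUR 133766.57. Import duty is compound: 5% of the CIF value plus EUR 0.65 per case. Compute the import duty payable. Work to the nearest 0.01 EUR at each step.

Import duty: EUR 15880.63

Ad valorem component: 133766.57 × 5% = 6688.33
Specific component: 14142 × 0.65 = 9192.30
Import duty = 6688.33 + 9192.30 = 15880.63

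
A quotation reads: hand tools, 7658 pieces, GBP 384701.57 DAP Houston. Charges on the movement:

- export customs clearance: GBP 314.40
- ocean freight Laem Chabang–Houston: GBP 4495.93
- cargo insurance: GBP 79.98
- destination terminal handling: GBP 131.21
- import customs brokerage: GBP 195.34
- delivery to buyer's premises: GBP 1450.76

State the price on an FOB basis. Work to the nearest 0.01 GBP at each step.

FOB price: GBP 378543.69

Not relevant to the conversion: export clearance — on the seller under both DAP and FOB; already in the DAP price and stays in the FOB price. brokerage — on the buyer under both terms; not part of either seller's price.
From DAP to FOB, the seller no longer bears: freight, insurance, destination terminal, delivery.
FOB price = 384701.57 − 4495.93 − 79.98 − 131.21 − 1450.76 = 378543.69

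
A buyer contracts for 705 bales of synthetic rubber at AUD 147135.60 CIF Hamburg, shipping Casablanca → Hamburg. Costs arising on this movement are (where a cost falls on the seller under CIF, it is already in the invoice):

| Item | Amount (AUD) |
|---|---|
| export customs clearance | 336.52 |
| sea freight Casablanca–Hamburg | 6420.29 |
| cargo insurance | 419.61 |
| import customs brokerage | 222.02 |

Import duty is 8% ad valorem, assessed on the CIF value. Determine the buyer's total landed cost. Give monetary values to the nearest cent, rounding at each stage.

Total landed cost: AUD 159128.47

CIF: the seller pays costs through ocean freight and marine insurance to the destination port.
Already in the invoice (seller's account under CIF): export clearance, freight, insurance — exclude.
The CIF price already equals the CIF value: 147135.60
Import duty = 147135.60 × 8% = 11770.85
Buyer bears: brokerage 222.02 + duty 11770.85 = 11992.87
Landed cost = invoice 147135.60 + 11992.87 = 159128.47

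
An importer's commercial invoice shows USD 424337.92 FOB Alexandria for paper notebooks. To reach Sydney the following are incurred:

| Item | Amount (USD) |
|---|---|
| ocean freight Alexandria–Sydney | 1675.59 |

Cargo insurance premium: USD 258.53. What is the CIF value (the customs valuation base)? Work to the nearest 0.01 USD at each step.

CIF value: USD 426272.04

CIF = FOB price + freight + insurance
CIF = 424337.92 + 1675.59 + 258.53 = 426272.04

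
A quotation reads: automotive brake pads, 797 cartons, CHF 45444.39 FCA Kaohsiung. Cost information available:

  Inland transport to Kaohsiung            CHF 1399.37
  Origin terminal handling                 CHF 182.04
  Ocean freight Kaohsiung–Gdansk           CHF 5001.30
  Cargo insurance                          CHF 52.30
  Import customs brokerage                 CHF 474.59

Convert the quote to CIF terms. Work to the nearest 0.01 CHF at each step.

CIF price: CHF 50680.03

Not relevant to the conversion: inland to port — on the seller under both FCA and CIF; already in the FCA price and stays in the CIF price. brokerage — on the buyer under both terms; not part of either seller's price.
From FCA to CIF, the seller additionally bears: origin terminal, freight, insurance.
CIF price = 45444.39 + 182.04 + 5001.30 + 52.30 = 50680.03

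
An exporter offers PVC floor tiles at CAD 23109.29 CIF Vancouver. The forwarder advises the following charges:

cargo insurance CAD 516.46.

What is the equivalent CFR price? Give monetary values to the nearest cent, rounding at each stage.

From CIF to CFR, the seller no longer bears: insurance.
CFR price = 23109.29 − 516.46 = 22592.83

CFR price: CAD 22592.83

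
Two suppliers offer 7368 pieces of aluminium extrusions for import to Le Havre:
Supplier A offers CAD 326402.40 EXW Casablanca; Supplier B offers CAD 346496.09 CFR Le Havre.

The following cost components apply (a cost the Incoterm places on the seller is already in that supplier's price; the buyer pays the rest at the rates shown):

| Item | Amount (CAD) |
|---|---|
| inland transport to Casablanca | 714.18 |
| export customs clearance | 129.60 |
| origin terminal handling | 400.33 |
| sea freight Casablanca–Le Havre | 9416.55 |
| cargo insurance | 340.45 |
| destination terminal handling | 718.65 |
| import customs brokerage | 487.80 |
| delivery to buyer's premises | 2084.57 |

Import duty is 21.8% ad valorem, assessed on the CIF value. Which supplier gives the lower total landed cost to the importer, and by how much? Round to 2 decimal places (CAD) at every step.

Supplier A is cheaper by CAD 11489.43

Supplier A (EXW):
CIF value = EXW price + inland to port + export clearance + origin terminal + freight + insurance = 326402.40 + 714.18 + 129.60 + 400.33 + 9416.55 + 340.45 = 337403.51
Import duty = 337403.51 × 21.8% = 73553.97
Buyer bears (A): 714.18 + 129.60 + 400.33 + 9416.55 + 340.45 + 718.65 + 487.80 + 2084.57 = 14292.13
Landed cost (A) = invoice 326402.40 + 14292.13 + duty 73553.97 = 414248.50
Supplier B (CFR):
CIF value = CFR price + insurance = 346496.09 + 340.45 = 346836.54
Import duty = 346836.54 × 21.8% = 75610.37
Buyer bears (B): 340.45 + 718.65 + 487.80 + 2084.57 = 3631.47
Landed cost (B) = invoice 346496.09 + 3631.47 + duty 75610.37 = 425737.93
Difference = |414248.50 − 425737.93| = 11489.43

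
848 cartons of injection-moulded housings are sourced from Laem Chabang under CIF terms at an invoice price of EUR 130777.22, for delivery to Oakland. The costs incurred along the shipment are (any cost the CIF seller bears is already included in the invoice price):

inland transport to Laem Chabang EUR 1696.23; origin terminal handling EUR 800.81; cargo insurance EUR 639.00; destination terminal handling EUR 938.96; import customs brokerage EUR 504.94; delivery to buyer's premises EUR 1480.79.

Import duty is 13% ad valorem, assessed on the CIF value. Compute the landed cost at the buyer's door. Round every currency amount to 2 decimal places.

Total landed cost: EUR 150702.95

CIF: the seller pays costs through ocean freight and marine insurance to the destination port.
Already in the invoice (seller's account under CIF): inland to port, origin terminal, insurance — exclude.
The CIF price already equals the CIF value: 130777.22
Import duty = 130777.22 × 13% = 17001.04
Buyer bears: destination terminal 938.96 + brokerage 504.94 + delivery 1480.79 + duty 17001.04 = 19925.73
Landed cost = invoice 130777.22 + 19925.73 = 150702.95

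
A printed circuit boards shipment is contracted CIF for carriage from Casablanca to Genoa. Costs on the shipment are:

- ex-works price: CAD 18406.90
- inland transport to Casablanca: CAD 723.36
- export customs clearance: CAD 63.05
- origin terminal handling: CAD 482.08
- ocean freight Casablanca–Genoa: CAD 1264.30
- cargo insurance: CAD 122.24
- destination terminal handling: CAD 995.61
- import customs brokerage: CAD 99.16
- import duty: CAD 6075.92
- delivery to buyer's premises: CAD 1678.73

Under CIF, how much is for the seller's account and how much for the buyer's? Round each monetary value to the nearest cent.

CIF: the seller pays costs through ocean freight and marine insurance to the destination port.
Seller's account: goods 18406.90 + inland to port 723.36 + export clearance 63.05 + origin terminal 482.08 + freight 1264.30 + insurance 122.24 = 21061.93
Buyer's account: destination terminal 995.61 + brokerage 99.16 + duty 6075.92 + delivery 1678.73 = 8849.42

Seller: CAD 21061.93; buyer: CAD 8849.42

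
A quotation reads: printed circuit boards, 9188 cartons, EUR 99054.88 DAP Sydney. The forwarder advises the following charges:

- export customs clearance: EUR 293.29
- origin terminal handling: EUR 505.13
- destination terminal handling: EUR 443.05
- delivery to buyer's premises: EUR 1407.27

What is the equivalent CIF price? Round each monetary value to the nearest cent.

CIF price: EUR 97204.56

Not relevant to the conversion: origin terminal, export clearance — on the seller under both DAP and CIF; already in the DAP price and stays in the CIF price.
From DAP to CIF, the seller no longer bears: destination terminal, delivery.
CIF price = 99054.88 − 443.05 − 1407.27 = 97204.56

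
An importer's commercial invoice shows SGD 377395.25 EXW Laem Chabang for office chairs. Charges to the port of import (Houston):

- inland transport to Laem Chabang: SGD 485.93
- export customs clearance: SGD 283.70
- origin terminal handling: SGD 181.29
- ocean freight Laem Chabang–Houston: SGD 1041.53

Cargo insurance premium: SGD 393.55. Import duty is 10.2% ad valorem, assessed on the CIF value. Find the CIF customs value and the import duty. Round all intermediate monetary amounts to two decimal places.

CIF = EXW price + pre-shipment costs + freight + insurance
CIF = 377395.25 + 485.93 + 283.70 + 181.29 + 1041.53 + 393.55 = 379781.25
Import duty = 379781.25 × 10.2% = 38737.69

CIF value: SGD 379781.25; import duty: SGD 38737.69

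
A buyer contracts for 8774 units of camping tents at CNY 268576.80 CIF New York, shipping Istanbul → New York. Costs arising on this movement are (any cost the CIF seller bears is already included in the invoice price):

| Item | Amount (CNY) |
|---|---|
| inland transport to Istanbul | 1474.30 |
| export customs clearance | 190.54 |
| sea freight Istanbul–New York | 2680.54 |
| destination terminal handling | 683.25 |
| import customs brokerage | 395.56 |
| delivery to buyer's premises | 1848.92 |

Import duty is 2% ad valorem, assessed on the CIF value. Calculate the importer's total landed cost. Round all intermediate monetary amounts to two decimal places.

Total landed cost: CNY 276876.07

CIF: the seller pays costs through ocean freight and marine insurance to the destination port.
Already in the invoice (seller's account under CIF): inland to port, export clearance, freight — exclude.
The CIF price already equals the CIF value: 268576.80
Import duty = 268576.80 × 2% = 5371.54
Buyer bears: destination terminal 683.25 + brokerage 395.56 + delivery 1848.92 + duty 5371.54 = 8299.27
Landed cost = invoice 268576.80 + 8299.27 = 276876.07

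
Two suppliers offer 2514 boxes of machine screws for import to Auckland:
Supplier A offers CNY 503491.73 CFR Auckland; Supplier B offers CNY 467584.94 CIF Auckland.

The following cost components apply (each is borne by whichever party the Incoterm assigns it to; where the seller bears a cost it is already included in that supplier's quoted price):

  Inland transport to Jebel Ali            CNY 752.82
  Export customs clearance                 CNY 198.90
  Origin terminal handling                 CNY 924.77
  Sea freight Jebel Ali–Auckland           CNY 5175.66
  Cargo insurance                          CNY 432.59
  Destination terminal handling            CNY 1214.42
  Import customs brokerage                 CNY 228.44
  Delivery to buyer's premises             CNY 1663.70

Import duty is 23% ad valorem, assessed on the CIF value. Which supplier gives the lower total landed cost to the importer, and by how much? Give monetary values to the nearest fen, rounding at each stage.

Supplier A (CFR):
CIF value = CFR price + insurance = 503491.73 + 432.59 = 503924.32
Import duty = 503924.32 × 23% = 115902.59
Buyer bears (A): 432.59 + 1214.42 + 228.44 + 1663.70 = 3539.15
Landed cost (A) = invoice 503491.73 + 3539.15 + duty 115902.59 = 622933.47
Supplier B (CIF):
The CIF price already equals the CIF value: 467584.94
Import duty = 467584.94 × 23% = 107544.54
Buyer bears (B): 1214.42 + 228.44 + 1663.70 = 3106.56
Landed cost (B) = invoice 467584.94 + 3106.56 + duty 107544.54 = 578236.04
Difference = |622933.47 − 578236.04| = 44697.43

Supplier B is cheaper by CNY 44697.43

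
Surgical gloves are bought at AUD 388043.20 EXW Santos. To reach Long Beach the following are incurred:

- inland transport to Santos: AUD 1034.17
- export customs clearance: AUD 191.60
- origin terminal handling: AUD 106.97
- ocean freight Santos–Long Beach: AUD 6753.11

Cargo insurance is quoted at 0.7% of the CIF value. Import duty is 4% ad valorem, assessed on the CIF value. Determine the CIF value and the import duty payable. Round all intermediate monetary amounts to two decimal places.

CIF value: AUD 398921.50; import duty: AUD 15956.86

Let C be the CIF value. C = EXW price + pre-shipment costs + freight + 0.7% × C
C − 0.7% × C = 388043.20 + 1034.17 + 191.60 + 106.97 + 6753.11
0.993 × C = 396129.05
C = 396129.05 / 0.993 = 398921.50
Insurance premium = 0.7% × 398921.50 = 2792.45
Import duty = 398921.50 × 4% = 15956.86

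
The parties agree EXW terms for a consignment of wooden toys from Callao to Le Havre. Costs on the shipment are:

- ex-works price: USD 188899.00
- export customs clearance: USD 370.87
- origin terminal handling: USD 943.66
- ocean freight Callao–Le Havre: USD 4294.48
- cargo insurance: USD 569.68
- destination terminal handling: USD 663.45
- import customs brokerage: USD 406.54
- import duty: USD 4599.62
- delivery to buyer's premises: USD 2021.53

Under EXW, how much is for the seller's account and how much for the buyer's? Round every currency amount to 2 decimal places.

EXW: the seller makes goods available at their premises; the buyer bears all onward costs.
Seller's account: goods 188899.00 = 188899.00
Buyer's account: export clearance 370.87 + origin terminal 943.66 + freight 4294.48 + insurance 569.68 + destination terminal 663.45 + brokerage 406.54 + duty 4599.62 + delivery 2021.53 = 13869.83

Seller: USD 188899.00; buyer: USD 13869.83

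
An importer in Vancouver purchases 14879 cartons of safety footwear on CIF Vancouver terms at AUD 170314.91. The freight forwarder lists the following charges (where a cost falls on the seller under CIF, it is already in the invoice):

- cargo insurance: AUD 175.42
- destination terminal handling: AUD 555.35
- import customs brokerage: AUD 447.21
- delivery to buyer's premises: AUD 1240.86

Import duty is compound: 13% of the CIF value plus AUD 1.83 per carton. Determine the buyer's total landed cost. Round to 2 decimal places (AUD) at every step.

CIF: the seller pays costs through ocean freight and marine insurance to the destination port.
Already in the invoice (seller's account under CIF): insurance — exclude.
The CIF price already equals the CIF value: 170314.91
Ad valorem component: 170314.91 × 13% = 22140.94
Specific component: 14879 × 1.83 = 27228.57
Import duty = 22140.94 + 27228.57 = 49369.51
Buyer bears: destination terminal 555.35 + brokerage 447.21 + delivery 1240.86 + duty 49369.51 = 51612.93
Landed cost = invoice 170314.91 + 51612.93 = 221927.84

Total landed cost: AUD 221927.84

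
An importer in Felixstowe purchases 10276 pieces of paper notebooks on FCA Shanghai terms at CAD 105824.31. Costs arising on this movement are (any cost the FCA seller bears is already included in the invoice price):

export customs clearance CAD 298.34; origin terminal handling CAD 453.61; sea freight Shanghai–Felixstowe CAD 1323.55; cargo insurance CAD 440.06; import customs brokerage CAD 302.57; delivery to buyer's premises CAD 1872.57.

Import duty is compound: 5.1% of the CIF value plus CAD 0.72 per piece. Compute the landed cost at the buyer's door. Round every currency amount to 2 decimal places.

FCA: the seller delivers export-cleared goods to the carrier; the buyer bears costs from that point.
Already in the invoice (seller's account under FCA): export clearance — exclude.
CIF value = FCA price + origin terminal + freight + insurance = 105824.31 + 453.61 + 1323.55 + 440.06 = 108041.53
Ad valorem component: 108041.53 × 5.1% = 5510.12
Specific component: 10276 × 0.72 = 7398.72
Import duty = 5510.12 + 7398.72 = 12908.84
Buyer bears: origin terminal 453.61 + freight 1323.55 + insurance 440.06 + brokerage 302.57 + delivery 1872.57 + duty 12908.84 = 17301.20
Landed cost = invoice 105824.31 + 17301.20 = 123125.51

Total landed cost: CAD 123125.51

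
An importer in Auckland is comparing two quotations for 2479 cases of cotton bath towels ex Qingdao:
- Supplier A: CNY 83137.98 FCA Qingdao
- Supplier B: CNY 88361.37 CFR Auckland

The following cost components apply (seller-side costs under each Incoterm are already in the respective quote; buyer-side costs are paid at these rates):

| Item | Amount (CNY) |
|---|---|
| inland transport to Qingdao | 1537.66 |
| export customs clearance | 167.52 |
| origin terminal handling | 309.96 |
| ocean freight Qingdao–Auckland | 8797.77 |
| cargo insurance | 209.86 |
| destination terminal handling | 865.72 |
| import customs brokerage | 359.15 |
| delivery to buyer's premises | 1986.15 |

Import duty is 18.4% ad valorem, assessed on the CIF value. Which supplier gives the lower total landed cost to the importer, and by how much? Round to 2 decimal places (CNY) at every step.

Supplier A (FCA):
CIF value = FCA price + origin terminal + freight + insurance = 83137.98 + 309.96 + 8797.77 + 209.86 = 92455.57
Import duty = 92455.57 × 18.4% = 17011.82
Buyer bears (A): 309.96 + 8797.77 + 209.86 + 865.72 + 359.15 + 1986.15 = 12528.61
Landed cost (A) = invoice 83137.98 + 12528.61 + duty 17011.82 = 112678.41
Supplier B (CFR):
CIF value = CFR price + insurance = 88361.37 + 209.86 = 88571.23
Import duty = 88571.23 × 18.4% = 16297.11
Buyer bears (B): 209.86 + 865.72 + 359.15 + 1986.15 = 3420.88
Landed cost (B) = invoice 88361.37 + 3420.88 + duty 16297.11 = 108079.36
Difference = |112678.41 − 108079.36| = 4599.05

Supplier B is cheaper by CNY 4599.05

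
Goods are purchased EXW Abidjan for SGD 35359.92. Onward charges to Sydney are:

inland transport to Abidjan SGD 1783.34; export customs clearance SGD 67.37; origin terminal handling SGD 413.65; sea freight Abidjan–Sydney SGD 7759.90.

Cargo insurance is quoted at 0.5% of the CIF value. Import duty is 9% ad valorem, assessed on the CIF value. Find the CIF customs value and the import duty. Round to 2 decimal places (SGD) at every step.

CIF value: SGD 45612.24; import duty: SGD 4105.10

Let C be the CIF value. C = EXW price + pre-shipment costs + freight + 0.5% × C
C − 0.5% × C = 35359.92 + 1783.34 + 67.37 + 413.65 + 7759.90
0.995 × C = 45384.18
C = 45384.18 / 0.995 = 45612.24
Insurance premium = 0.5% × 45612.24 = 228.06
Import duty = 45612.24 × 9% = 4105.10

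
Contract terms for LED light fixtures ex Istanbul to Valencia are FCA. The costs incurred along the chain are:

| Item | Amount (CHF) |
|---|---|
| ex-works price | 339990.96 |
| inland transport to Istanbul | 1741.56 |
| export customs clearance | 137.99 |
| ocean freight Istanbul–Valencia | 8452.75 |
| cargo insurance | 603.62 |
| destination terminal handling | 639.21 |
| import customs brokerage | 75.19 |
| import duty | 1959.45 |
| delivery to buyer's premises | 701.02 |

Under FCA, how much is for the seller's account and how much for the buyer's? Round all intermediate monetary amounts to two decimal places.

Seller: CHF 341870.51; buyer: CHF 12431.24

FCA: the seller delivers export-cleared goods to the carrier; the buyer bears costs from that point.
Seller's account: goods 339990.96 + inland to port 1741.56 + export clearance 137.99 = 341870.51
Buyer's account: freight 8452.75 + insurance 603.62 + destination terminal 639.21 + brokerage 75.19 + duty 1959.45 + delivery 701.02 = 12431.24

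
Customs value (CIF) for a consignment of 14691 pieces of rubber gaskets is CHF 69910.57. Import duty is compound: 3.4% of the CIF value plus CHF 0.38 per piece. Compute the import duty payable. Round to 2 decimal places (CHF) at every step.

Import duty: CHF 7959.54

Ad valorem component: 69910.57 × 3.4% = 2376.96
Specific component: 14691 × 0.38 = 5582.58
Import duty = 2376.96 + 5582.58 = 7959.54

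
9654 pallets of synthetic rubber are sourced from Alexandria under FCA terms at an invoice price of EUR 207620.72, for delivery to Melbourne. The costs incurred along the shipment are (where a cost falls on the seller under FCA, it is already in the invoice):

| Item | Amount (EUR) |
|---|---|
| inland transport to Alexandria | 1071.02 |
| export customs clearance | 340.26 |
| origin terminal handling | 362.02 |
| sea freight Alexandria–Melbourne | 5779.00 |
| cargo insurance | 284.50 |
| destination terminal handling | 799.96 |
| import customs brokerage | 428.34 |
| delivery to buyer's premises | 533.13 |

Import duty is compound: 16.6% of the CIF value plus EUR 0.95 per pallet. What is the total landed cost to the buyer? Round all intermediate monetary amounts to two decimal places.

FCA: the seller delivers export-cleared goods to the carrier; the buyer bears costs from that point.
Already in the invoice (seller's account under FCA): inland to port, export clearance — exclude.
CIF value = FCA price + origin terminal + freight + insurance = 207620.72 + 362.02 + 5779.00 + 284.50 = 214046.24
Ad valorem component: 214046.24 × 16.6% = 35531.68
Specific component: 9654 × 0.95 = 9171.30
Import duty = 35531.68 + 9171.30 = 44702.98
Buyer bears: origin terminal 362.02 + freight 5779.00 + insurance 284.50 + destination terminal 799.96 + brokerage 428.34 + delivery 533.13 + duty 44702.98 = 52889.93
Landed cost = invoice 207620.72 + 52889.93 = 260510.65

Total landed cost: EUR 260510.65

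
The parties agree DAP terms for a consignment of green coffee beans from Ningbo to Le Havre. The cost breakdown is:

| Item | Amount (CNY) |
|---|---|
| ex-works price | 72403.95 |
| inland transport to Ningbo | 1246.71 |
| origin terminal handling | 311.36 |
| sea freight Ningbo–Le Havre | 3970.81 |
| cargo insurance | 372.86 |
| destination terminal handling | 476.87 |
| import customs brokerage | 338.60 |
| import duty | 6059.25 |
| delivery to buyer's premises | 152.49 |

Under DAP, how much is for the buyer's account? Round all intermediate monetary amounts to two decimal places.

Buyer's account: CNY 6397.85

DAP: the seller bears all costs to the named destination except import duty and clearance.
Seller's account: goods 72403.95 + inland to port 1246.71 + origin terminal 311.36 + freight 3970.81 + insurance 372.86 + destination terminal 476.87 + delivery 152.49 = 78935.05
Buyer's account: brokerage 338.60 + duty 6059.25 = 6397.85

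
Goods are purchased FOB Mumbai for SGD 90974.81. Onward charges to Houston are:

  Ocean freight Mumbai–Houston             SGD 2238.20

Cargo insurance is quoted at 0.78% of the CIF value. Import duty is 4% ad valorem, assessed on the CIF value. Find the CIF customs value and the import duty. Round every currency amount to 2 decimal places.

CIF value: SGD 93945.79; import duty: SGD 3757.83

Let C be the CIF value. C = FOB price + freight + 0.78% × C
C − 0.78% × C = 90974.81 + 2238.20
0.9922 × C = 93213.01
C = 93213.01 / 0.9922 = 93945.79
Insurance premium = 0.78% × 93945.79 = 732.78
Import duty = 93945.79 × 4% = 3757.83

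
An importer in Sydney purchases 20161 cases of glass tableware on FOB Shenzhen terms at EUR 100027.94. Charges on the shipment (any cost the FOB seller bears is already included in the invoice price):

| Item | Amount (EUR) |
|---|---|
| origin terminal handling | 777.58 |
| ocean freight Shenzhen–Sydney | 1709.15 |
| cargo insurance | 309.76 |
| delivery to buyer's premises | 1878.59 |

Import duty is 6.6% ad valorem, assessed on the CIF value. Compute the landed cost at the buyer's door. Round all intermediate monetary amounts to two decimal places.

FOB: the seller bears costs until goods are on board at the origin port; the buyer bears freight, insurance and all costs thereafter.
Already in the invoice (seller's account under FOB): origin terminal — exclude.
CIF value = FOB price + freight + insurance = 100027.94 + 1709.15 + 309.76 = 102046.85
Import duty = 102046.85 × 6.6% = 6735.09
Buyer bears: freight 1709.15 + insurance 309.76 + delivery 1878.59 + duty 6735.09 = 10632.59
Landed cost = invoice 100027.94 + 10632.59 = 110660.53

Total landed cost: EUR 110660.53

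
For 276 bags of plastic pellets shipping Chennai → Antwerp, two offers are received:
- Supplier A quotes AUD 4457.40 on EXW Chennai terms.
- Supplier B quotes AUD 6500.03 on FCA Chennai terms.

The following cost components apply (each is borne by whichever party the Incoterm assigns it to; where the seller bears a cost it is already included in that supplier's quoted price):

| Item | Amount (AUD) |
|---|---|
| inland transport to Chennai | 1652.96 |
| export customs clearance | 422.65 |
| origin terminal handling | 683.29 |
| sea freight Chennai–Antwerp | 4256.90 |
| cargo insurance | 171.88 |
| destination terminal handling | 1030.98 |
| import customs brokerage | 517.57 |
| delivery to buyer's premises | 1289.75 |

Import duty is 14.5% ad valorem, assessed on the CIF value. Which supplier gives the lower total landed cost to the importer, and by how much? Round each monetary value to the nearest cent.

Supplier B is cheaper by AUD 37.77

Supplier A (EXW):
CIF value = EXW price + inland to port + export clearance + origin terminal + freight + insurance = 4457.40 + 1652.96 + 422.65 + 683.29 + 4256.90 + 171.88 = 11645.08
Import duty = 11645.08 × 14.5% = 1688.54
Buyer bears (A): 1652.96 + 422.65 + 683.29 + 4256.90 + 171.88 + 1030.98 + 517.57 + 1289.75 = 10025.98
Landed cost (A) = invoice 4457.40 + 10025.98 + duty 1688.54 = 16171.92
Supplier B (FCA):
CIF value = FCA price + origin terminal + freight + insurance = 6500.03 + 683.29 + 4256.90 + 171.88 = 11612.10
Import duty = 11612.10 × 14.5% = 1683.75
Buyer bears (B): 683.29 + 4256.90 + 171.88 + 1030.98 + 517.57 + 1289.75 = 7950.37
Landed cost (B) = invoice 6500.03 + 7950.37 + duty 1683.75 = 16134.15
Difference = |16171.92 − 16134.15| = 37.77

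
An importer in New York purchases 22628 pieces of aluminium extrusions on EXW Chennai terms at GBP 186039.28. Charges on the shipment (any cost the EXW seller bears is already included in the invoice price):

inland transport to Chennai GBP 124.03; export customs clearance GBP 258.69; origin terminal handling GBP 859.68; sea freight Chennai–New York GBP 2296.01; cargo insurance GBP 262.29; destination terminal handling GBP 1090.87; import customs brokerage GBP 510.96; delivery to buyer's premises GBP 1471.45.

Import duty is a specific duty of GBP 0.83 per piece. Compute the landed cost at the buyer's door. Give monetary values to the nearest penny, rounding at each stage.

EXW: the seller makes goods available at their premises; the buyer bears all onward costs.
CIF value = EXW price + inland to port + export clearance + origin terminal + freight + insurance = 186039.28 + 124.03 + 258.69 + 859.68 + 2296.01 + 262.29 = 189839.98
Import duty = 22628 × 0.83 = 18781.24
Buyer bears: inland to port 124.03 + export clearance 258.69 + origin terminal 859.68 + freight 2296.01 + insurance 262.29 + destination terminal 1090.87 + brokerage 510.96 + delivery 1471.45 + duty 18781.24 = 25655.22
Landed cost = invoice 186039.28 + 25655.22 = 211694.50

Total landed cost: GBP 211694.50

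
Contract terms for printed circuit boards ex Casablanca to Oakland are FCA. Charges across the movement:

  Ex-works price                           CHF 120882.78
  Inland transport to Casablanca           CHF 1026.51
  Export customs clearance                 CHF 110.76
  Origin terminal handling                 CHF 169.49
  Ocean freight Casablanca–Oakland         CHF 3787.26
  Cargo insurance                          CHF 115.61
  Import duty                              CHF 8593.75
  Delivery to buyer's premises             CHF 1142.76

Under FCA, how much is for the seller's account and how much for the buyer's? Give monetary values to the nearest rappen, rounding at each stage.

FCA: the seller delivers export-cleared goods to the carrier; the buyer bears costs from that point.
Seller's account: goods 120882.78 + inland to port 1026.51 + export clearance 110.76 = 122020.05
Buyer's account: origin terminal 169.49 + freight 3787.26 + insurance 115.61 + duty 8593.75 + delivery 1142.76 = 13808.87

Seller: CHF 122020.05; buyer: CHF 13808.87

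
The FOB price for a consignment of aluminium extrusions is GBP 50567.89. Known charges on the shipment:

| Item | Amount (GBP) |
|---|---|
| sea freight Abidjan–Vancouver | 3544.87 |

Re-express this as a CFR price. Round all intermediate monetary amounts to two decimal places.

CFR price: GBP 54112.76

From FOB to CFR, the seller additionally bears: freight.
CFR price = 50567.89 + 3544.87 = 54112.76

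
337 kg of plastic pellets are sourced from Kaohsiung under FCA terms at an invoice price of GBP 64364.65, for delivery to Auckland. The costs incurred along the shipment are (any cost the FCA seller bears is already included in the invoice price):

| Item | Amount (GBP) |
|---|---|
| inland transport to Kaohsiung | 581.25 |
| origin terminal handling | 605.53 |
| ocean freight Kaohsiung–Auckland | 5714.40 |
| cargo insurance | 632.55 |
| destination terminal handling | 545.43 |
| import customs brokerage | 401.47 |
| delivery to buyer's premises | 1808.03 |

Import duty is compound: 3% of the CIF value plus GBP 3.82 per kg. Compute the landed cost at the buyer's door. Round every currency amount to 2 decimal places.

FCA: the seller delivers export-cleared goods to the carrier; the buyer bears costs from that point.
Already in the invoice (seller's account under FCA): inland to port — exclude.
CIF value = FCA price + origin terminal + freight + insurance = 64364.65 + 605.53 + 5714.40 + 632.55 = 71317.13
Ad valorem component: 71317.13 × 3% = 2139.51
Specific component: 337 × 3.82 = 1287.34
Import duty = 2139.51 + 1287.34 = 3426.85
Buyer bears: origin terminal 605.53 + freight 5714.40 + insurance 632.55 + destination terminal 545.43 + brokerage 401.47 + delivery 1808.03 + duty 3426.85 = 13134.26
Landed cost = invoice 64364.65 + 13134.26 = 77498.91

Total landed cost: GBP 77498.91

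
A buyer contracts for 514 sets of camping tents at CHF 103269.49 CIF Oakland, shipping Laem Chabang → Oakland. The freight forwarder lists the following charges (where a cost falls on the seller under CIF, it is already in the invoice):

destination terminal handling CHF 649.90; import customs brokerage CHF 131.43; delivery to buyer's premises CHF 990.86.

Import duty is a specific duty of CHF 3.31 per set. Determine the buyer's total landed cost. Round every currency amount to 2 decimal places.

CIF: the seller pays costs through ocean freight and marine insurance to the destination port.
The CIF price already equals the CIF value: 103269.49
Import duty = 514 × 3.31 = 1701.34
Buyer bears: destination terminal 649.90 + brokerage 131.43 + delivery 990.86 + duty 1701.34 = 3473.53
Landed cost = invoice 103269.49 + 3473.53 = 106743.02

Total landed cost: CHF 106743.02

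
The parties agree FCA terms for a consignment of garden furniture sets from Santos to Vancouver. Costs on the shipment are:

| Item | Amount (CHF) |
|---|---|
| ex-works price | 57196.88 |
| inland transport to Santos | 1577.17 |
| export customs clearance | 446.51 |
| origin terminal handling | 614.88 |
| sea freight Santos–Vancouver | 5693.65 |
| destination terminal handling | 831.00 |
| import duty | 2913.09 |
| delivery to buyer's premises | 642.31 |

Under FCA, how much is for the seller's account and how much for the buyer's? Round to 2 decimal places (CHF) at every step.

FCA: the seller delivers export-cleared goods to the carrier; the buyer bears costs from that point.
Seller's account: goods 57196.88 + inland to port 1577.17 + export clearance 446.51 = 59220.56
Buyer's account: origin terminal 614.88 + freight 5693.65 + destination terminal 831.00 + duty 2913.09 + delivery 642.31 = 10694.93

Seller: CHF 59220.56; buyer: CHF 10694.93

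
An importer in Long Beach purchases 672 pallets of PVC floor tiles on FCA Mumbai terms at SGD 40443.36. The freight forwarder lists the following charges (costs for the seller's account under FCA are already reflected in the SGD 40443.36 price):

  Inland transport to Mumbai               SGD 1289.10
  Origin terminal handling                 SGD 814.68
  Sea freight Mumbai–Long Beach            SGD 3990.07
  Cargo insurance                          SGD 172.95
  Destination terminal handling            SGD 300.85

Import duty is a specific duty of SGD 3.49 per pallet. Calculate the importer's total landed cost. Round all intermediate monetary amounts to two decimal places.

Total landed cost: SGD 48067.19

FCA: the seller delivers export-cleared goods to the carrier; the buyer bears costs from that point.
Already in the invoice (seller's account under FCA): inland to port — exclude.
CIF value = FCA price + origin terminal + freight + insurance = 40443.36 + 814.68 + 3990.07 + 172.95 = 45421.06
Import duty = 672 × 3.49 = 2345.28
Buyer bears: origin terminal 814.68 + freight 3990.07 + insurance 172.95 + destination terminal 300.85 + duty 2345.28 = 7623.83
Landed cost = invoice 40443.36 + 7623.83 = 48067.19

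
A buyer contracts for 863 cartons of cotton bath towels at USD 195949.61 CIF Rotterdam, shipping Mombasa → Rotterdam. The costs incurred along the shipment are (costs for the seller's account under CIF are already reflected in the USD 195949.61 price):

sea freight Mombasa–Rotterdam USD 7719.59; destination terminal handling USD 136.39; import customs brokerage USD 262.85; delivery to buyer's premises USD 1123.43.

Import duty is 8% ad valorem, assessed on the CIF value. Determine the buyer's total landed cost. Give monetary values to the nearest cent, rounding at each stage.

Total landed cost: USD 213148.25

CIF: the seller pays costs through ocean freight and marine insurance to the destination port.
Already in the invoice (seller's account under CIF): freight — exclude.
The CIF price already equals the CIF value: 195949.61
Import duty = 195949.61 × 8% = 15675.97
Buyer bears: destination terminal 136.39 + brokerage 262.85 + delivery 1123.43 + duty 15675.97 = 17198.64
Landed cost = invoice 195949.61 + 17198.64 = 213148.25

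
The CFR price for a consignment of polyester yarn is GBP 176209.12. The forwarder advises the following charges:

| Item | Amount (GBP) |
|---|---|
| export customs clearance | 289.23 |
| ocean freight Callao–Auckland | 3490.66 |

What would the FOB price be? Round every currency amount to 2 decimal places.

Not relevant to the conversion: export clearance — on the seller under both CFR and FOB; already in the CFR price and stays in the FOB price.
From CFR to FOB, the seller no longer bears: freight.
FOB price = 176209.12 − 3490.66 = 172718.46

FOB price: GBP 172718.46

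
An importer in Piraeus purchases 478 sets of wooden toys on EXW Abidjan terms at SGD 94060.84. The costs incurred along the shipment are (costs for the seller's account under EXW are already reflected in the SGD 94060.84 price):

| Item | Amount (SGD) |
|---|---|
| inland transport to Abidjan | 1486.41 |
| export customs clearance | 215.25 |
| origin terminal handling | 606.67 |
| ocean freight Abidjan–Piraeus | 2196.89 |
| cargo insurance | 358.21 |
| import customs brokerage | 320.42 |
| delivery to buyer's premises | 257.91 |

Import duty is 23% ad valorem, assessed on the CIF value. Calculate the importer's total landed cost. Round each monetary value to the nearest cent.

Total landed cost: SGD 122255.18

EXW: the seller makes goods available at their premises; the buyer bears all onward costs.
CIF value = EXW price + inland to port + export clearance + origin terminal + freight + insurance = 94060.84 + 1486.41 + 215.25 + 606.67 + 2196.89 + 358.21 = 98924.27
Import duty = 98924.27 × 23% = 22752.58
Buyer bears: inland to port 1486.41 + export clearance 215.25 + origin terminal 606.67 + freight 2196.89 + insurance 358.21 + brokerage 320.42 + delivery 257.91 + duty 22752.58 = 28194.34
Landed cost = invoice 94060.84 + 28194.34 = 122255.18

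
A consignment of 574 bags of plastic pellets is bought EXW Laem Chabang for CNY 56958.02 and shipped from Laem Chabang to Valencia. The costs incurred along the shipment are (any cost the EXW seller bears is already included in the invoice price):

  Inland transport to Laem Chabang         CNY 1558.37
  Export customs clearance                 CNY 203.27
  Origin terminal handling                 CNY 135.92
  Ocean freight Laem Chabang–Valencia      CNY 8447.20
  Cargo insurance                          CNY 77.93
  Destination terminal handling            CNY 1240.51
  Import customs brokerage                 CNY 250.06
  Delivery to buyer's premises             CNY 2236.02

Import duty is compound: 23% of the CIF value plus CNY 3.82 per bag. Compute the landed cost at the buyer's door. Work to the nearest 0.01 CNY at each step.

Total landed cost: CNY 88797.54

EXW: the seller makes goods available at their premises; the buyer bears all onward costs.
CIF value = EXW price + inland to port + export clearance + origin terminal + freight + insurance = 56958.02 + 1558.37 + 203.27 + 135.92 + 8447.20 + 77.93 = 67380.71
Ad valorem component: 67380.71 × 23% = 15497.56
Specific component: 574 × 3.82 = 2192.68
Import duty = 15497.56 + 2192.68 = 17690.24
Buyer bears: inland to port 1558.37 + export clearance 203.27 + origin terminal 135.92 + freight 8447.20 + insurance 77.93 + destination terminal 1240.51 + brokerage 250.06 + delivery 2236.02 + duty 17690.24 = 31839.52
Landed cost = invoice 56958.02 + 31839.52 = 88797.54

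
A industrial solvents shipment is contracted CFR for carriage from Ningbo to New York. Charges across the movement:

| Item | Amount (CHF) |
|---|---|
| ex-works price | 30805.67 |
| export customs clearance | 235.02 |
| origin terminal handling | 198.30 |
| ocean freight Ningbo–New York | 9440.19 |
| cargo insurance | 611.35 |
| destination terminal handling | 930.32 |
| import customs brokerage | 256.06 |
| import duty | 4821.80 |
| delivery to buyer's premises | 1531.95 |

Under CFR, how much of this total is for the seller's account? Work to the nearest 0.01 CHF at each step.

CFR: the seller pays costs through ocean freight to the destination port, but not insurance.
Seller's account: goods 30805.67 + export clearance 235.02 + origin terminal 198.30 + freight 9440.19 = 40679.18
Buyer's account: insurance 611.35 + destination terminal 930.32 + brokerage 256.06 + duty 4821.80 + delivery 1531.95 = 8151.48

Seller's account: CHF 40679.18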